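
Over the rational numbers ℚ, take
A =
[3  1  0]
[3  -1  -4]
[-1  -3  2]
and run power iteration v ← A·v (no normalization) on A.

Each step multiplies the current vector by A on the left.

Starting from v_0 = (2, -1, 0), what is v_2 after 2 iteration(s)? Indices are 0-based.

v_0 = (2, -1, 0).
v_1 = A·v_0 = (5, 7, 1).
v_2 = A·v_1 = (22, 4, -24).

v_2 = (22, 4, -24)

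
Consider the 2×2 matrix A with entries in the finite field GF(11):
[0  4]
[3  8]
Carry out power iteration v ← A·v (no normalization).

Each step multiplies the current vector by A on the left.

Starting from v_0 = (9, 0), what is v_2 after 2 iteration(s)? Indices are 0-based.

v_2 = (9, 7)

v_0 = (9, 0).
v_1 = A·v_0 = (0, 5).
v_2 = A·v_1 = (9, 7).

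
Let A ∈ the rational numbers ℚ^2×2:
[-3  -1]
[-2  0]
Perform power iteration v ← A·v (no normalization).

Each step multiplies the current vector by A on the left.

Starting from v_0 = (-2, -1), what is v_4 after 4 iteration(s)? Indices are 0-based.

v_4 = (-317, -178)

v_0 = (-2, -1).
v_1 = A·v_0 = (7, 4).
v_2 = A·v_1 = (-25, -14).
v_3 = A·v_2 = (89, 50).
v_4 = A·v_3 = (-317, -178).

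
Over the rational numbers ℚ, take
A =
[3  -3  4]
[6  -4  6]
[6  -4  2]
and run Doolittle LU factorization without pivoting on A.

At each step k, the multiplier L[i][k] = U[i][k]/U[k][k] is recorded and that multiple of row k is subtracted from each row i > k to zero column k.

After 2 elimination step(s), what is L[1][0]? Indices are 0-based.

L[1][0] = 2

k=0: U[0][0]=3
  eliminate (1,0): mult=2, new row 1: (0, 2, -2); set L[1][0]=2
  eliminate (2,0): mult=2, new row 2: (0, 2, -6); set L[2][0]=2
k=1: U[1][1]=2
  eliminate (2,1): mult=1, new row 2: (0, 0, -4); set L[2][1]=1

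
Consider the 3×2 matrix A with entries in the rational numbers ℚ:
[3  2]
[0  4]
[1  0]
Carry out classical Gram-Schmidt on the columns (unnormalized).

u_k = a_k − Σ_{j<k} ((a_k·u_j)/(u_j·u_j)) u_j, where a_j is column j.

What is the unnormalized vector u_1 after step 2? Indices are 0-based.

u_1 = (1/5, 4, -3/5)

Step 1: u_0 = a_0 = (3, 0, 1).
Step 2: u_1 = a_1 − (3/5)·u_0 = (1/5, 4, -3/5).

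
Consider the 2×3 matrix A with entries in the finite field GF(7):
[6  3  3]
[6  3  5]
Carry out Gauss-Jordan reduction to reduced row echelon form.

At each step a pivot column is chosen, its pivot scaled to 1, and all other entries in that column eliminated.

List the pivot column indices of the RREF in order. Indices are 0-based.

pivot columns: 0, 2

pivot(0,0)=6: scale R0 → (1, 4, 4)
  clear (1,0): R1 −= (6)R0 → (0, 0, 2)
col 1: no nonzero at/below row 1; advance.
pivot(1,2)=2: scale R1 → (0, 0, 1)
  clear (0,2): R0 −= (4)R1 → (1, 4, 0)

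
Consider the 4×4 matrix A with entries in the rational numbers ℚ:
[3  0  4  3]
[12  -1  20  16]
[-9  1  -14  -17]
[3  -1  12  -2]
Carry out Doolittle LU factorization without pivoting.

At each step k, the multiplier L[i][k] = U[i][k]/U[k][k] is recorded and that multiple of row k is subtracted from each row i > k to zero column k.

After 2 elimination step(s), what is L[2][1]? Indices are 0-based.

L[2][1] = -1

[col 0] pivot 3
  R1 -= 4*R0 → (0, -1, 4, 4)  (L[1][0] := 4)
  R2 -= -3*R0 → (0, 1, -2, -8)  (L[2][0] := -3)
  R3 -= 1*R0 → (0, -1, 8, -5)  (L[3][0] := 1)
[col 1] pivot -1
  R2 -= -1*R1 → (0, 0, 2, -4)  (L[2][1] := -1)
  R3 -= 1*R1 → (0, 0, 4, -9)  (L[3][1] := 1)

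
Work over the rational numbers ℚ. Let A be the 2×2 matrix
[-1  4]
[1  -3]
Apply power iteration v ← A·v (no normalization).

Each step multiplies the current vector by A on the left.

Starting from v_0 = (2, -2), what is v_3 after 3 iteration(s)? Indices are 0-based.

v_0 = (2, -2).
v_1 = A·v_0 = (-10, 8).
v_2 = A·v_1 = (42, -34).
v_3 = A·v_2 = (-178, 144).

v_3 = (-178, 144)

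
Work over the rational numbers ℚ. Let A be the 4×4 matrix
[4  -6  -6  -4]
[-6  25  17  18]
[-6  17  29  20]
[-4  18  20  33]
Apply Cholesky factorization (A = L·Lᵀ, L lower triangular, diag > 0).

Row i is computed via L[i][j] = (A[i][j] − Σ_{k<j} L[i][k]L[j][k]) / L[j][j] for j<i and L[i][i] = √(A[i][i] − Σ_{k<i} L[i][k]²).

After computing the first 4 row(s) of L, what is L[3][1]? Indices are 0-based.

L[3][1] = 3

Step 1: L[0][0] = √(4) = 2.
  L[1][0] = (-6) / L[0][0] = -3.
Step 2: L[1][1] = √(16) = 4.
  L[2][0] = (-6) / L[0][0] = -3.
  L[2][1] = (8) / L[1][1] = 2.
Step 3: L[2][2] = √(16) = 4.
  L[3][0] = (-4) / L[0][0] = -2.
  L[3][1] = (12) / L[1][1] = 3.
  L[3][2] = (8) / L[2][2] = 2.
Step 4: L[3][3] = √(16) = 4.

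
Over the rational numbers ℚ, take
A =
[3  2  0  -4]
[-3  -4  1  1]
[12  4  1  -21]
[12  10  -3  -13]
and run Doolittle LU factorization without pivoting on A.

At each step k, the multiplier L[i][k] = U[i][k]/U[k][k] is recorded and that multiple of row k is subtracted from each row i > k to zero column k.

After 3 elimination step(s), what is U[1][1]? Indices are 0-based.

Step 1: pivot at (0,0) is 3.
  row1 ← row1 − (-1)·row0  ⇒  L[1][0]=-1, U row1=(0, -2, 1, -3)
  row2 ← row2 − (4)·row0  ⇒  L[2][0]=4, U row2=(0, -4, 1, -5)
  row3 ← row3 − (4)·row0  ⇒  L[3][0]=4, U row3=(0, 2, -3, 3)
Step 2: pivot at (1,1) is -2.
  row2 ← row2 − (2)·row1  ⇒  L[2][1]=2, U row2=(0, 0, -1, 1)
  row3 ← row3 − (-1)·row1  ⇒  L[3][1]=-1, U row3=(0, 0, -2, 0)
Step 3: pivot at (2,2) is -1.
  row3 ← row3 − (2)·row2  ⇒  L[3][2]=2, U row3=(0, 0, 0, -2)

U[1][1] = -2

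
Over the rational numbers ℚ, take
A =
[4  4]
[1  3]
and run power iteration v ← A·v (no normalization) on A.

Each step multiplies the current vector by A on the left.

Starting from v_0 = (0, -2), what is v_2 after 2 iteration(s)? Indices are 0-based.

v_2 = (-56, -26)

v_0 = (0, -2).
v_1 = A·v_0 = (-8, -6).
v_2 = A·v_1 = (-56, -26).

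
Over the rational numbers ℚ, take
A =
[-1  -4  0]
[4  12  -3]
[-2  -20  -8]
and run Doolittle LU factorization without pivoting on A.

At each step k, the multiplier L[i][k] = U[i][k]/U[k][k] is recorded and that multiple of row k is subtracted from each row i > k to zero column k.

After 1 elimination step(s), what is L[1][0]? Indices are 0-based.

Step 1: pivot at (0,0) is -1.
  row1 ← row1 − (-4)·row0  ⇒  L[1][0]=-4, U row1=(0, -4, -3)
  row2 ← row2 − (2)·row0  ⇒  L[2][0]=2, U row2=(0, -12, -8)

L[1][0] = -4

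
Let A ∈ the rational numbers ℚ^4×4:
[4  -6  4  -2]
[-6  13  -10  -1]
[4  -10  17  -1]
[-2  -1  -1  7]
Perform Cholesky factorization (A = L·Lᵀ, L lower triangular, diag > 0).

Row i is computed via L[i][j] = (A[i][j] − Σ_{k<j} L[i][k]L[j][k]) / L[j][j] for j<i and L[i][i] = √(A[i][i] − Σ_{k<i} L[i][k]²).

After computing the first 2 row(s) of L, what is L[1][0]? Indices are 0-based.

Step 1: L[0][0] = √(4) = 2.
  L[1][0] = (-6) / L[0][0] = -3.
Step 2: L[1][1] = √(4) = 2.

L[1][0] = -3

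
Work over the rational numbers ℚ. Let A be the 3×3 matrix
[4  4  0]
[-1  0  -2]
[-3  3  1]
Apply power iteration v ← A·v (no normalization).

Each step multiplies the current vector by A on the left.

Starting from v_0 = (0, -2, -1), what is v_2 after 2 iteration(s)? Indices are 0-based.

v_2 = (-24, 22, 23)

v_0 = (0, -2, -1).
v_1 = A·v_0 = (-8, 2, -7).
v_2 = A·v_1 = (-24, 22, 23).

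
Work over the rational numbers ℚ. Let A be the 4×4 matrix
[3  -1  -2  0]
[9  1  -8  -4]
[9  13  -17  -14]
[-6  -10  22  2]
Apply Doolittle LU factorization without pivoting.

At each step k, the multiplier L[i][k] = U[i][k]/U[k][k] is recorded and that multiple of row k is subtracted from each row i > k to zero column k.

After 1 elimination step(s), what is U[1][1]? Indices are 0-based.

k=0: U[0][0]=3
  eliminate (1,0): mult=3, new row 1: (0, 4, -2, -4); set L[1][0]=3
  eliminate (2,0): mult=3, new row 2: (0, 16, -11, -14); set L[2][0]=3
  eliminate (3,0): mult=-2, new row 3: (0, -12, 18, 2); set L[3][0]=-2

U[1][1] = 4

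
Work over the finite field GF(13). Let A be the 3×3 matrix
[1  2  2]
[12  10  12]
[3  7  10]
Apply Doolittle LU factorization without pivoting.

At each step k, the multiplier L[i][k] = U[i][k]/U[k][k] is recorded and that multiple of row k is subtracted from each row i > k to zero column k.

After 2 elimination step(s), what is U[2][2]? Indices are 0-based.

U[2][2] = 5

Step 1: pivot at (0,0) is 1.
  row1 ← row1 − (12)·row0  ⇒  L[1][0]=12, U row1=(0, 12, 1)
  row2 ← row2 − (3)·row0  ⇒  L[2][0]=3, U row2=(0, 1, 4)
Step 2: pivot at (1,1) is 12.
  row2 ← row2 − (12)·row1  ⇒  L[2][1]=12, U row2=(0, 0, 5)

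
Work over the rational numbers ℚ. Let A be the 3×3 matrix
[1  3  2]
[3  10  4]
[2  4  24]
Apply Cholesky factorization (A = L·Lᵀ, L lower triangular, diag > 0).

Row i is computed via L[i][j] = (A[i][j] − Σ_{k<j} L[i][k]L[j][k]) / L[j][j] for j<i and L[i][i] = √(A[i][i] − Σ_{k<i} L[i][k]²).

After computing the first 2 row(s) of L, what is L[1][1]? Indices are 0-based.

Step 1: L[0][0] = √(1) = 1.
  L[1][0] = (3) / L[0][0] = 3.
Step 2: L[1][1] = √(1) = 1.

L[1][1] = 1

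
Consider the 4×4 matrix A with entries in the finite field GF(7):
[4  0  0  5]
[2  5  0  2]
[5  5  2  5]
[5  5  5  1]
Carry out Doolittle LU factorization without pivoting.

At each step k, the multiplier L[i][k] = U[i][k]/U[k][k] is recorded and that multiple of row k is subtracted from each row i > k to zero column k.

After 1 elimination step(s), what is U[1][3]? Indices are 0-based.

U[1][3] = 3

Step 1: pivot at (0,0) is 4.
  row1 ← row1 − (4)·row0  ⇒  L[1][0]=4, U row1=(0, 5, 0, 3)
  row2 ← row2 − (3)·row0  ⇒  L[2][0]=3, U row2=(0, 5, 2, 4)
  row3 ← row3 − (3)·row0  ⇒  L[3][0]=3, U row3=(0, 5, 5, 0)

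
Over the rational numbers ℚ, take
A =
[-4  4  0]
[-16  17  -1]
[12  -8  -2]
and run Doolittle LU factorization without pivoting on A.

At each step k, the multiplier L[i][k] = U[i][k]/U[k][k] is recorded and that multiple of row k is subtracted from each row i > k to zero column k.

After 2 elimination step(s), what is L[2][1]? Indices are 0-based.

L[2][1] = 4

Step 1: pivot at (0,0) is -4.
  row1 ← row1 − (4)·row0  ⇒  L[1][0]=4, U row1=(0, 1, -1)
  row2 ← row2 − (-3)·row0  ⇒  L[2][0]=-3, U row2=(0, 4, -2)
Step 2: pivot at (1,1) is 1.
  row2 ← row2 − (4)·row1  ⇒  L[2][1]=4, U row2=(0, 0, 2)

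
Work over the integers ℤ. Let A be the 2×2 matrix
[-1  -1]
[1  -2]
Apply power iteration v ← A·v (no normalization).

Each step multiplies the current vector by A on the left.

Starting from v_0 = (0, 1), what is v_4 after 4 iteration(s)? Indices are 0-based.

v_0 = (0, 1).
v_1 = A·v_0 = (-1, -2).
v_2 = A·v_1 = (3, 3).
v_3 = A·v_2 = (-6, -3).
v_4 = A·v_3 = (9, 0).

v_4 = (9, 0)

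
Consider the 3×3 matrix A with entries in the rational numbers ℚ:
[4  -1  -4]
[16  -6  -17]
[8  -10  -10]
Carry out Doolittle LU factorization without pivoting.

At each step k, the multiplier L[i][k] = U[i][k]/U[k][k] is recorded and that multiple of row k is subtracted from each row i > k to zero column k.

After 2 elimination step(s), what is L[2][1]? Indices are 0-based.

L[2][1] = 4

Step 1: pivot at (0,0) is 4.
  row1 ← row1 − (4)·row0  ⇒  L[1][0]=4, U row1=(0, -2, -1)
  row2 ← row2 − (2)·row0  ⇒  L[2][0]=2, U row2=(0, -8, -2)
Step 2: pivot at (1,1) is -2.
  row2 ← row2 − (4)·row1  ⇒  L[2][1]=4, U row2=(0, 0, 2)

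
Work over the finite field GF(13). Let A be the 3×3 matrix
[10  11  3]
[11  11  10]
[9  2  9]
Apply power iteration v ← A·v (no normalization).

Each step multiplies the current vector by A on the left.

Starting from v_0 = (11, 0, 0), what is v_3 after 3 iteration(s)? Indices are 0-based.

v_0 = (11, 0, 0).
v_1 = A·v_0 = (6, 4, 8).
v_2 = A·v_1 = (11, 8, 4).
v_3 = A·v_2 = (2, 2, 8).

v_3 = (2, 2, 8)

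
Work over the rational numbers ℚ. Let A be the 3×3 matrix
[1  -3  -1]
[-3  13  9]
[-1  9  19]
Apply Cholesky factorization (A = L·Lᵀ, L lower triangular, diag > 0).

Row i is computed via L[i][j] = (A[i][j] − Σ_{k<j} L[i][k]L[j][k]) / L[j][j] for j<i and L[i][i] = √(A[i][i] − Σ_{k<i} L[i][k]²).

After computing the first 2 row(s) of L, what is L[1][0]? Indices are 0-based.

Step 1: L[0][0] = √(1) = 1.
  L[1][0] = (-3) / L[0][0] = -3.
Step 2: L[1][1] = √(4) = 2.

L[1][0] = -3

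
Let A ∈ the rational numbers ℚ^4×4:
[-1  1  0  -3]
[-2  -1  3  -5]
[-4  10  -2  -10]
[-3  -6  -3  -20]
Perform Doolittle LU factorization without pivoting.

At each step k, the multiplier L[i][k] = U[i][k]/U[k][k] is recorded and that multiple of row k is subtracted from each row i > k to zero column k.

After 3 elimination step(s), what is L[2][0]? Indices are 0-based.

L[2][0] = 4

k=0: U[0][0]=-1
  eliminate (1,0): mult=2, new row 1: (0, -3, 3, 1); set L[1][0]=2
  eliminate (2,0): mult=4, new row 2: (0, 6, -2, 2); set L[2][0]=4
  eliminate (3,0): mult=3, new row 3: (0, -9, -3, -11); set L[3][0]=3
k=1: U[1][1]=-3
  eliminate (2,1): mult=-2, new row 2: (0, 0, 4, 4); set L[2][1]=-2
  eliminate (3,1): mult=3, new row 3: (0, 0, -12, -14); set L[3][1]=3
k=2: U[2][2]=4
  eliminate (3,2): mult=-3, new row 3: (0, 0, 0, -2); set L[3][2]=-3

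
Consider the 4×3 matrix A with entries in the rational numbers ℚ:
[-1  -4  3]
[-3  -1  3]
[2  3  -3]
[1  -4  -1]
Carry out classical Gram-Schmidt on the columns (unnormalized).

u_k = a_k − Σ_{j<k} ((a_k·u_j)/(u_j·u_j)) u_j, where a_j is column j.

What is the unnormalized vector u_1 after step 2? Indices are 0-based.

u_1 = (-17/5, 4/5, 9/5, -23/5)

Step 1: u_0 = a_0 = (-1, -3, 2, 1).
Step 2: u_1 = a_1 − (3/5)·u_0 = (-17/5, 4/5, 9/5, -23/5).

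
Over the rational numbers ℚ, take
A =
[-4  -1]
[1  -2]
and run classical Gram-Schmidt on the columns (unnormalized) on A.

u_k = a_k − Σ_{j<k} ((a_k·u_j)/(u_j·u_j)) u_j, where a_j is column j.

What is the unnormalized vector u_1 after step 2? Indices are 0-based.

Step 1: u_0 = a_0 = (-4, 1).
Step 2: u_1 = a_1 − (2/17)·u_0 = (-9/17, -36/17).

u_1 = (-9/17, -36/17)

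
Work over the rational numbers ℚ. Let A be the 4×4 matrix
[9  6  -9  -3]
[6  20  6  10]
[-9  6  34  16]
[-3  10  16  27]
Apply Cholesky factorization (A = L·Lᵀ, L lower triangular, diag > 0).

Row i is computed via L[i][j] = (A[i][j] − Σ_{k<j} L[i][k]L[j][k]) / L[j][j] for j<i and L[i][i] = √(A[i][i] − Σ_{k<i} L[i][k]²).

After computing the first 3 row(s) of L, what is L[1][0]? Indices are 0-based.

Step 1: L[0][0] = √(9) = 3.
  L[1][0] = (6) / L[0][0] = 2.
Step 2: L[1][1] = √(16) = 4.
  L[2][0] = (-9) / L[0][0] = -3.
  L[2][1] = (12) / L[1][1] = 3.
Step 3: L[2][2] = √(16) = 4.

L[1][0] = 2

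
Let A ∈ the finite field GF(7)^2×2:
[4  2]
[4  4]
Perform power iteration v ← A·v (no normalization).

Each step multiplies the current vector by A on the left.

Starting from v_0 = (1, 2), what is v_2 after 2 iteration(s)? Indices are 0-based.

v_2 = (0, 3)

v_0 = (1, 2).
v_1 = A·v_0 = (1, 5).
v_2 = A·v_1 = (0, 3).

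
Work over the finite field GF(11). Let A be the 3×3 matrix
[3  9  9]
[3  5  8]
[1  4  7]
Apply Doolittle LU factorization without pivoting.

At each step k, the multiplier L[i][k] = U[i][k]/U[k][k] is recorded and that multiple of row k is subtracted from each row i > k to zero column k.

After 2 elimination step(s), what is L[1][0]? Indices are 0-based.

[col 0] pivot 3
  R1 -= 1*R0 → (0, 7, 10)  (L[1][0] := 1)
  R2 -= 4*R0 → (0, 1, 4)  (L[2][0] := 4)
[col 1] pivot 7
  R2 -= 8*R1 → (0, 0, 1)  (L[2][1] := 8)

L[1][0] = 1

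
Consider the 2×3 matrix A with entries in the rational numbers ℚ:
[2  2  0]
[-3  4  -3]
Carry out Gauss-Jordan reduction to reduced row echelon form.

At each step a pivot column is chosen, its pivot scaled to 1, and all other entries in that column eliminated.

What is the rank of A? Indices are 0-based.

[1] R0 /= 2  ⇒  (1, 1, 0)
     R1 -= -3·R0  ⇒  (0, 7, -3)
[2] R1 /= 7  ⇒  (0, 1, -3/7)
     R0 -= 1·R1  ⇒  (1, 0, 3/7)

rank = 2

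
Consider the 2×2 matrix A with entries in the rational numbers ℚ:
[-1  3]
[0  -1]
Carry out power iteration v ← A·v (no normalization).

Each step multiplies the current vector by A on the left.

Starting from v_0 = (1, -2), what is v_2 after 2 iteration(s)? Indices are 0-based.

v_2 = (13, -2)

v_0 = (1, -2).
v_1 = A·v_0 = (-7, 2).
v_2 = A·v_1 = (13, -2).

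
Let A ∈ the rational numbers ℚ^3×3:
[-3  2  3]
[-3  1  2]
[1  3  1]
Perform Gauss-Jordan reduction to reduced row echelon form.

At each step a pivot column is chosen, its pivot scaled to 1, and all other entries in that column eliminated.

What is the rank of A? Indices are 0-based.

pivot(0,0)=-3: scale R0 → (1, -2/3, -1)
  clear (1,0): R1 −= (-3)R0 → (0, -1, -1)
  clear (2,0): R2 −= (1)R0 → (0, 11/3, 2)
pivot(1,1)=-1: scale R1 → (0, 1, 1)
  clear (0,1): R0 −= (-2/3)R1 → (1, 0, -1/3)
  clear (2,1): R2 −= (11/3)R1 → (0, 0, -5/3)
pivot(2,2)=-5/3: scale R2 → (0, 0, 1)
  clear (0,2): R0 −= (-1/3)R2 → (1, 0, 0)
  clear (1,2): R1 −= (1)R2 → (0, 1, 0)

rank = 3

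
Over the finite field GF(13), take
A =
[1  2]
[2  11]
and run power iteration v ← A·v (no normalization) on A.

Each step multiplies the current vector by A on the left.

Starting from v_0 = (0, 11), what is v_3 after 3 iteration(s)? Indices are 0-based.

v_0 = (0, 11).
v_1 = A·v_0 = (9, 4).
v_2 = A·v_1 = (4, 10).
v_3 = A·v_2 = (11, 1).

v_3 = (11, 1)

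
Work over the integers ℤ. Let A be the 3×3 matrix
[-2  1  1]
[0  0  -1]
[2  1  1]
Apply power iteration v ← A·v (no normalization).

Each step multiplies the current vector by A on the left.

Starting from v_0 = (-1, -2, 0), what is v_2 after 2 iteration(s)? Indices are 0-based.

v_0 = (-1, -2, 0).
v_1 = A·v_0 = (0, 0, -4).
v_2 = A·v_1 = (-4, 4, -4).

v_2 = (-4, 4, -4)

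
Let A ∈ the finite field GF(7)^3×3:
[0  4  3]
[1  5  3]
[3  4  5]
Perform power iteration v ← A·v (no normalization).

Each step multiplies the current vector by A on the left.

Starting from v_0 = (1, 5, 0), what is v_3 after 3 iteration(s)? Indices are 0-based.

v_0 = (1, 5, 0).
v_1 = A·v_0 = (6, 5, 2).
v_2 = A·v_1 = (5, 2, 6).
v_3 = A·v_2 = (5, 5, 4).

v_3 = (5, 5, 4)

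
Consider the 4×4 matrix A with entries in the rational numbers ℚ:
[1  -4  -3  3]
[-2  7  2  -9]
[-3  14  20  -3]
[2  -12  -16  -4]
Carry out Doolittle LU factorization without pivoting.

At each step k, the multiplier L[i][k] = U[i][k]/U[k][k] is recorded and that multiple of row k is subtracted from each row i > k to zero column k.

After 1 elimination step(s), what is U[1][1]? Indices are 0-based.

Step 1: pivot at (0,0) is 1.
  row1 ← row1 − (-2)·row0  ⇒  L[1][0]=-2, U row1=(0, -1, -4, -3)
  row2 ← row2 − (-3)·row0  ⇒  L[2][0]=-3, U row2=(0, 2, 11, 6)
  row3 ← row3 − (2)·row0  ⇒  L[3][0]=2, U row3=(0, -4, -10, -10)

U[1][1] = -1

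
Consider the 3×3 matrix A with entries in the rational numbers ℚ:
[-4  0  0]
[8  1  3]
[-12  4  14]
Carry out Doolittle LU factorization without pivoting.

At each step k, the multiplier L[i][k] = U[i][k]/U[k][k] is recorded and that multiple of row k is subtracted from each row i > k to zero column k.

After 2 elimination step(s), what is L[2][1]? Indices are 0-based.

Step 1: pivot at (0,0) is -4.
  row1 ← row1 − (-2)·row0  ⇒  L[1][0]=-2, U row1=(0, 1, 3)
  row2 ← row2 − (3)·row0  ⇒  L[2][0]=3, U row2=(0, 4, 14)
Step 2: pivot at (1,1) is 1.
  row2 ← row2 − (4)·row1  ⇒  L[2][1]=4, U row2=(0, 0, 2)

L[2][1] = 4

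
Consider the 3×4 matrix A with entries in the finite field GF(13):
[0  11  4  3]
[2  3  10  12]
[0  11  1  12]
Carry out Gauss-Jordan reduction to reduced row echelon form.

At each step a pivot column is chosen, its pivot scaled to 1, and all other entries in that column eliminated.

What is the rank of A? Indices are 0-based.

pivot(0,0): swap R0↔R1
pivot(0,0)=2: scale R0 → (1, 8, 5, 6)
pivot(1,1)=11: scale R1 → (0, 1, 11, 5)
  clear (0,1): R0 −= (8)R1 → (1, 0, 8, 5)
  clear (2,1): R2 −= (11)R1 → (0, 0, 10, 9)
pivot(2,2)=10: scale R2 → (0, 0, 1, 10)
  clear (0,2): R0 −= (8)R2 → (1, 0, 0, 3)
  clear (1,2): R1 −= (11)R2 → (0, 1, 0, 12)

rank = 3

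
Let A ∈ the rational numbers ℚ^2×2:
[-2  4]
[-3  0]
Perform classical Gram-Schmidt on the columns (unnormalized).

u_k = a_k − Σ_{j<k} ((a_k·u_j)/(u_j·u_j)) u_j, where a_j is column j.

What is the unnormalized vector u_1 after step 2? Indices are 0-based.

Step 1: u_0 = a_0 = (-2, -3).
Step 2: u_1 = a_1 − (-8/13)·u_0 = (36/13, -24/13).

u_1 = (36/13, -24/13)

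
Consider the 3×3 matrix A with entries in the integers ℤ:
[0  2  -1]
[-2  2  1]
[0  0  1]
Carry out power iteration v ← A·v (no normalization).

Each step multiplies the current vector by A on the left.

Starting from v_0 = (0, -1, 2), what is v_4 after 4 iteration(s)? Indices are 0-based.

v_4 = (50, 18, 2)

v_0 = (0, -1, 2).
v_1 = A·v_0 = (-4, 0, 2).
v_2 = A·v_1 = (-2, 10, 2).
v_3 = A·v_2 = (18, 26, 2).
v_4 = A·v_3 = (50, 18, 2).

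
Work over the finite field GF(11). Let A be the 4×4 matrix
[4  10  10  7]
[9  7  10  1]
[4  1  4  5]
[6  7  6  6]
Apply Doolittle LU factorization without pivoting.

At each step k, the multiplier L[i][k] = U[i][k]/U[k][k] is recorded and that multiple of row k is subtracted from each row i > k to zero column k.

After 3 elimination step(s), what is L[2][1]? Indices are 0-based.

[col 0] pivot 4
  R1 -= 5*R0 → (0, 1, 4, 10)  (L[1][0] := 5)
  R2 -= 1*R0 → (0, 2, 5, 9)  (L[2][0] := 1)
  R3 -= 7*R0 → (0, 3, 2, 1)  (L[3][0] := 7)
[col 1] pivot 1
  R2 -= 2*R1 → (0, 0, 8, 0)  (L[2][1] := 2)
  R3 -= 3*R1 → (0, 0, 1, 4)  (L[3][1] := 3)
[col 2] pivot 8
  R3 -= 7*R2 → (0, 0, 0, 4)  (L[3][2] := 7)

L[2][1] = 2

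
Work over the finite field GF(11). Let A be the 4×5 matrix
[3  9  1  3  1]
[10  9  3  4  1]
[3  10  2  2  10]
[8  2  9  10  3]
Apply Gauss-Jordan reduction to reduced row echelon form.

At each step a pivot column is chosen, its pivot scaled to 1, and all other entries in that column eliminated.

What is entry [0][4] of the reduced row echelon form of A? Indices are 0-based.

step 1: normalize row 0 (÷3) = (1, 3, 4, 1, 4)
  row 1: subtract 10×row0 = (0, 1, 7, 5, 5)
  row 2: subtract 3×row0 = (0, 1, 1, 10, 9)
  row 3: subtract 8×row0 = (0, 0, 10, 2, 4)
step 2: normalize row 1 (÷1) = (0, 1, 7, 5, 5)
  row 0: subtract 3×row1 = (1, 0, 5, 8, 0)
  row 2: subtract 1×row1 = (0, 0, 5, 5, 4)
step 3: normalize row 2 (÷5) = (0, 0, 1, 1, 3)
  row 0: subtract 5×row2 = (1, 0, 0, 3, 7)
  row 1: subtract 7×row2 = (0, 1, 0, 9, 6)
  row 3: subtract 10×row2 = (0, 0, 0, 3, 7)
step 4: normalize row 3 (÷3) = (0, 0, 0, 1, 6)
  row 0: subtract 3×row3 = (1, 0, 0, 0, 0)
  row 1: subtract 9×row3 = (0, 1, 0, 0, 7)
  row 2: subtract 1×row3 = (0, 0, 1, 0, 8)

M[0][4] = 0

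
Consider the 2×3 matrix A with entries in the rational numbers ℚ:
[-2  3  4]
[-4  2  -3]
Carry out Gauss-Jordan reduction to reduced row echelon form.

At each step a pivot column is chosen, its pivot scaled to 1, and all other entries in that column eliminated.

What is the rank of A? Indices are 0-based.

rank = 2

pivot(0,0)=-2: scale R0 → (1, -3/2, -2)
  clear (1,0): R1 −= (-4)R0 → (0, -4, -11)
pivot(1,1)=-4: scale R1 → (0, 1, 11/4)
  clear (0,1): R0 −= (-3/2)R1 → (1, 0, 17/8)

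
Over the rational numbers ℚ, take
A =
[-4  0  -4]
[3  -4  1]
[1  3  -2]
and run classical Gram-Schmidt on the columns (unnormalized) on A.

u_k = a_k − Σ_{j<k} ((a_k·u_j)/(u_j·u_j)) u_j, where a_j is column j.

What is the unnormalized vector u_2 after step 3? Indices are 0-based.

u_2 = (-936/569, -864/569, -1152/569)

Step 1: u_0 = a_0 = (-4, 3, 1).
Step 2: u_1 = a_1 − (-9/26)·u_0 = (-18/13, -77/26, 87/26).
Step 3: u_2 = a_2 − (17/26)·u_0 − (-107/569)·u_1 = (-936/569, -864/569, -1152/569).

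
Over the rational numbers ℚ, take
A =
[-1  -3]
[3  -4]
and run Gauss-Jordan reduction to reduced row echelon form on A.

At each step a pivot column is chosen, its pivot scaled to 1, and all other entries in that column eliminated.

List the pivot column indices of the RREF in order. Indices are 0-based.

step 1: normalize row 0 (÷-1) = (1, 3)
  row 1: subtract 3×row0 = (0, -13)
step 2: normalize row 1 (÷-13) = (0, 1)
  row 0: subtract 3×row1 = (1, 0)

pivot columns: 0, 1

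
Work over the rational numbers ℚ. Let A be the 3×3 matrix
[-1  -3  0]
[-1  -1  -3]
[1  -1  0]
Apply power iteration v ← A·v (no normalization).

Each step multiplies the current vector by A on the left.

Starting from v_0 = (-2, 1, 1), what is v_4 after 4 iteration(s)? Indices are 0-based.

v_0 = (-2, 1, 1).
v_1 = A·v_0 = (-1, -2, -3).
v_2 = A·v_1 = (7, 12, 1).
v_3 = A·v_2 = (-43, -22, -5).
v_4 = A·v_3 = (109, 80, -21).

v_4 = (109, 80, -21)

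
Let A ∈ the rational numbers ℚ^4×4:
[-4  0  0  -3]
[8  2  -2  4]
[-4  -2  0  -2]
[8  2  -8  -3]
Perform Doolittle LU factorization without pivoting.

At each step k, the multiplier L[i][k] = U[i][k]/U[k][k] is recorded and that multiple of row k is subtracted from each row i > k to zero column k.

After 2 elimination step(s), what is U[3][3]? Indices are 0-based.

[col 0] pivot -4
  R1 -= -2*R0 → (0, 2, -2, -2)  (L[1][0] := -2)
  R2 -= 1*R0 → (0, -2, 0, 1)  (L[2][0] := 1)
  R3 -= -2*R0 → (0, 2, -8, -9)  (L[3][0] := -2)
[col 1] pivot 2
  R2 -= -1*R1 → (0, 0, -2, -1)  (L[2][1] := -1)
  R3 -= 1*R1 → (0, 0, -6, -7)  (L[3][1] := 1)

U[3][3] = -7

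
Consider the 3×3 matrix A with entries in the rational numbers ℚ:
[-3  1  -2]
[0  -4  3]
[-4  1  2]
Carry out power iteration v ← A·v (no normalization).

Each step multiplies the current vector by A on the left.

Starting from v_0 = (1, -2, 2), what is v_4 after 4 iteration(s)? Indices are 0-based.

v_4 = (1553, -1994, 1242)

v_0 = (1, -2, 2).
v_1 = A·v_0 = (-9, 14, -2).
v_2 = A·v_1 = (45, -62, 46).
v_3 = A·v_2 = (-289, 386, -150).
v_4 = A·v_3 = (1553, -1994, 1242).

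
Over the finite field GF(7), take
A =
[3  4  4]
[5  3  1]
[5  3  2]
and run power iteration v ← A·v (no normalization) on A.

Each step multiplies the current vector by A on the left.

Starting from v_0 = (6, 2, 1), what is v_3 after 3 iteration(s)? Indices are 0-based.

v_3 = (4, 6, 0)

v_0 = (6, 2, 1).
v_1 = A·v_0 = (2, 2, 3).
v_2 = A·v_1 = (5, 5, 1).
v_3 = A·v_2 = (4, 6, 0).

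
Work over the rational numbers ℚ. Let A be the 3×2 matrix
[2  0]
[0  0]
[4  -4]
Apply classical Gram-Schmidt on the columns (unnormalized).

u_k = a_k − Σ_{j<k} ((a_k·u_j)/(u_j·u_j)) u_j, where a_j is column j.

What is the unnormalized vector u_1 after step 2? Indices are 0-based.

Step 1: u_0 = a_0 = (2, 0, 4).
Step 2: u_1 = a_1 − (-4/5)·u_0 = (8/5, 0, -4/5).

u_1 = (8/5, 0, -4/5)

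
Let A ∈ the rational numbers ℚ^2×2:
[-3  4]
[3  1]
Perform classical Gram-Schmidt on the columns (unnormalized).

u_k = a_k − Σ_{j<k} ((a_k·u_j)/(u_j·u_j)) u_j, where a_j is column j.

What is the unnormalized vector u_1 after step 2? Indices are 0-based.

u_1 = (5/2, 5/2)

Step 1: u_0 = a_0 = (-3, 3).
Step 2: u_1 = a_1 − (-1/2)·u_0 = (5/2, 5/2).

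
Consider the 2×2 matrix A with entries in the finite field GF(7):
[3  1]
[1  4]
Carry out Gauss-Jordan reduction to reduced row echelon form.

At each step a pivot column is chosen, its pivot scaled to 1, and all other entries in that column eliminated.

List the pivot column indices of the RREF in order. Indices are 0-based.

pivot columns: 0, 1

[1] R0 /= 3  ⇒  (1, 5)
     R1 -= 1·R0  ⇒  (0, 6)
[2] R1 /= 6  ⇒  (0, 1)
     R0 -= 5·R1  ⇒  (1, 0)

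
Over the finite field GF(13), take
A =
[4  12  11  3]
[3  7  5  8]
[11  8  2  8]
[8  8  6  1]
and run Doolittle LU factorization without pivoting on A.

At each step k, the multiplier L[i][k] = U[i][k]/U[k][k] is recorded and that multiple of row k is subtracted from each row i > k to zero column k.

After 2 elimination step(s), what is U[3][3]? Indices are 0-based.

U[3][3] = 1

Step 1: pivot at (0,0) is 4.
  row1 ← row1 − (4)·row0  ⇒  L[1][0]=4, U row1=(0, 11, 0, 9)
  row2 ← row2 − (6)·row0  ⇒  L[2][0]=6, U row2=(0, 1, 1, 3)
  row3 ← row3 − (2)·row0  ⇒  L[3][0]=2, U row3=(0, 10, 10, 8)
Step 2: pivot at (1,1) is 11.
  row2 ← row2 − (6)·row1  ⇒  L[2][1]=6, U row2=(0, 0, 1, 1)
  row3 ← row3 − (8)·row1  ⇒  L[3][1]=8, U row3=(0, 0, 10, 1)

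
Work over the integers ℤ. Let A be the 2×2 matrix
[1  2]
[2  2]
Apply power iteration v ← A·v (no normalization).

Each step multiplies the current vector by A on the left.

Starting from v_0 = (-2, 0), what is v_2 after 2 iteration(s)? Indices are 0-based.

v_2 = (-10, -12)

v_0 = (-2, 0).
v_1 = A·v_0 = (-2, -4).
v_2 = A·v_1 = (-10, -12).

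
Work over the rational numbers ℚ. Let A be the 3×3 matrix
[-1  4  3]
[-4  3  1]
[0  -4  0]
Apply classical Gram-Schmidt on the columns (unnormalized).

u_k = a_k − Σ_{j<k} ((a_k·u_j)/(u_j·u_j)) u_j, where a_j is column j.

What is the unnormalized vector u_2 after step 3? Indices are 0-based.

Step 1: u_0 = a_0 = (-1, -4, 0).
Step 2: u_1 = a_1 − (-16/17)·u_0 = (52/17, -13/17, -4).
Step 3: u_2 = a_2 − (-7/17)·u_0 − (143/441)·u_1 = (704/441, -176/441, 572/441).

u_2 = (704/441, -176/441, 572/441)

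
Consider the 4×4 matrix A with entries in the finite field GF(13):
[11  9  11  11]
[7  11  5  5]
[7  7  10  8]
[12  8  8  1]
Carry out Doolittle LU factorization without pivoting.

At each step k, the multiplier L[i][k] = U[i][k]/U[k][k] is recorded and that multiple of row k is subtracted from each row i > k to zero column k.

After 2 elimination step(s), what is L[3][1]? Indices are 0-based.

k=0: U[0][0]=11
  eliminate (1,0): mult=3, new row 1: (0, 10, 11, 11); set L[1][0]=3
  eliminate (2,0): mult=3, new row 2: (0, 6, 3, 1); set L[2][0]=3
  eliminate (3,0): mult=7, new row 3: (0, 10, 9, 2); set L[3][0]=7
k=1: U[1][1]=10
  eliminate (2,1): mult=11, new row 2: (0, 0, 12, 10); set L[2][1]=11
  eliminate (3,1): mult=1, new row 3: (0, 0, 11, 4); set L[3][1]=1

L[3][1] = 1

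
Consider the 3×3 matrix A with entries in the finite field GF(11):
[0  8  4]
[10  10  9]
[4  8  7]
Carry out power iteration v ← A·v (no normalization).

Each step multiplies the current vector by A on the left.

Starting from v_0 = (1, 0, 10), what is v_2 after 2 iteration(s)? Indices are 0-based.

v_2 = (7, 9, 4)

v_0 = (1, 0, 10).
v_1 = A·v_0 = (7, 1, 8).
v_2 = A·v_1 = (7, 9, 4).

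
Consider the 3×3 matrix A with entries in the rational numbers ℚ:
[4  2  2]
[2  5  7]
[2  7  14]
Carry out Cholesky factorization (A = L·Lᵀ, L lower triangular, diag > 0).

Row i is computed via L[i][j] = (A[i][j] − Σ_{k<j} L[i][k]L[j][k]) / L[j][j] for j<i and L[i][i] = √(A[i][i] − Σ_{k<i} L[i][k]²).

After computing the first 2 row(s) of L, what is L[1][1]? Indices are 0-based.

Step 1: L[0][0] = √(4) = 2.
  L[1][0] = (2) / L[0][0] = 1.
Step 2: L[1][1] = √(4) = 2.

L[1][1] = 2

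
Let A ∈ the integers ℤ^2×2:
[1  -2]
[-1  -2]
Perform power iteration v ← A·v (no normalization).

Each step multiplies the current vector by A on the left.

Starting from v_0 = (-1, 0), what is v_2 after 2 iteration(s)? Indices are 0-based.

v_0 = (-1, 0).
v_1 = A·v_0 = (-1, 1).
v_2 = A·v_1 = (-3, -1).

v_2 = (-3, -1)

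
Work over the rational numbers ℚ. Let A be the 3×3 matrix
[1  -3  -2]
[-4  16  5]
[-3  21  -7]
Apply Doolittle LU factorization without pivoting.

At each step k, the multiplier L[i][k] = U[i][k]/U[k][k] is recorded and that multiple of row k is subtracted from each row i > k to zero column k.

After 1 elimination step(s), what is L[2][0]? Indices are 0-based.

[col 0] pivot 1
  R1 -= -4*R0 → (0, 4, -3)  (L[1][0] := -4)
  R2 -= -3*R0 → (0, 12, -13)  (L[2][0] := -3)

L[2][0] = -3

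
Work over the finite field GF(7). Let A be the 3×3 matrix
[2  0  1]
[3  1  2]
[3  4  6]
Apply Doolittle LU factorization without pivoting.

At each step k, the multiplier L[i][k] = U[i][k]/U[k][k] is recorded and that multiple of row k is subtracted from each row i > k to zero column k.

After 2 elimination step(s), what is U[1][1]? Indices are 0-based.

[col 0] pivot 2
  R1 -= 5*R0 → (0, 1, 4)  (L[1][0] := 5)
  R2 -= 5*R0 → (0, 4, 1)  (L[2][0] := 5)
[col 1] pivot 1
  R2 -= 4*R1 → (0, 0, 6)  (L[2][1] := 4)

U[1][1] = 1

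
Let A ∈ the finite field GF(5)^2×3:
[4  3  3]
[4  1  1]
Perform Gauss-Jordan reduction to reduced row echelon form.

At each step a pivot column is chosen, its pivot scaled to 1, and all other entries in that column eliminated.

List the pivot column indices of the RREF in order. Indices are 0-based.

pivot columns: 0, 1

step 1: normalize row 0 (÷4) = (1, 2, 2)
  row 1: subtract 4×row0 = (0, 3, 3)
step 2: normalize row 1 (÷3) = (0, 1, 1)
  row 0: subtract 2×row1 = (1, 0, 0)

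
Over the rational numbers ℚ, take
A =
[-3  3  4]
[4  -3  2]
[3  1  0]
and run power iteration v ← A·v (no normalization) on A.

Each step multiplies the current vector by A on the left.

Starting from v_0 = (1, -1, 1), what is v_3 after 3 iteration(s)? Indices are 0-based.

v_0 = (1, -1, 1).
v_1 = A·v_0 = (-2, 9, 2).
v_2 = A·v_1 = (41, -31, 3).
v_3 = A·v_2 = (-204, 263, 92).

v_3 = (-204, 263, 92)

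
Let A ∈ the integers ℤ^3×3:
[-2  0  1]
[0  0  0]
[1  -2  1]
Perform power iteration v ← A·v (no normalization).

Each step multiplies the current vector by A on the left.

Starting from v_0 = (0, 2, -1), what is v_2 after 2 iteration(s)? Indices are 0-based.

v_2 = (-3, 0, -6)

v_0 = (0, 2, -1).
v_1 = A·v_0 = (-1, 0, -5).
v_2 = A·v_1 = (-3, 0, -6).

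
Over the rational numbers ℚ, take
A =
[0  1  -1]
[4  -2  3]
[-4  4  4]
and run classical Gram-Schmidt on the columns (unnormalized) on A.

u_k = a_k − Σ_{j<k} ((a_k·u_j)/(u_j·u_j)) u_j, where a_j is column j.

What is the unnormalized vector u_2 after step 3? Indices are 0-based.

u_2 = (-3, 3/2, 3/2)

Step 1: u_0 = a_0 = (0, 4, -4).
Step 2: u_1 = a_1 − (-3/4)·u_0 = (1, 1, 1).
Step 3: u_2 = a_2 − (-1/8)·u_0 − (2)·u_1 = (-3, 3/2, 3/2).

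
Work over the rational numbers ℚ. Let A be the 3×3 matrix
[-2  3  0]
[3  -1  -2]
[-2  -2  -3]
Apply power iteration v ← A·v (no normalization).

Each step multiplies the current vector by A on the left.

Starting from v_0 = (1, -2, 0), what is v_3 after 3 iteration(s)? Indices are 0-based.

v_0 = (1, -2, 0).
v_1 = A·v_0 = (-8, 5, 2).
v_2 = A·v_1 = (31, -33, 0).
v_3 = A·v_2 = (-161, 126, 4).

v_3 = (-161, 126, 4)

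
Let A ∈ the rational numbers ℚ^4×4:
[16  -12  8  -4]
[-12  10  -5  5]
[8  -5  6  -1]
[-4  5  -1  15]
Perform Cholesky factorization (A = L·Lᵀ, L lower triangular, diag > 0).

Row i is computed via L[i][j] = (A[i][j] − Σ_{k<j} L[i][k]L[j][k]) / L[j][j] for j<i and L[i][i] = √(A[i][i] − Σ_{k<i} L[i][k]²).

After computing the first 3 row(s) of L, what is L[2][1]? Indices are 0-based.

Step 1: L[0][0] = √(16) = 4.
  L[1][0] = (-12) / L[0][0] = -3.
Step 2: L[1][1] = √(1) = 1.
  L[2][0] = (8) / L[0][0] = 2.
  L[2][1] = (1) / L[1][1] = 1.
Step 3: L[2][2] = √(1) = 1.

L[2][1] = 1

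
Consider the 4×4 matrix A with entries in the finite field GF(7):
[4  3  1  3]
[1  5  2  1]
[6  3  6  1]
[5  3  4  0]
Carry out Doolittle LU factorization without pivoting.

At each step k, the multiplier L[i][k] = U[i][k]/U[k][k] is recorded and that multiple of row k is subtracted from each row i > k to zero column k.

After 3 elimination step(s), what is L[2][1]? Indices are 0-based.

L[2][1] = 5

k=0: U[0][0]=4
  eliminate (1,0): mult=2, new row 1: (0, 6, 0, 2); set L[1][0]=2
  eliminate (2,0): mult=5, new row 2: (0, 2, 1, 0); set L[2][0]=5
  eliminate (3,0): mult=3, new row 3: (0, 1, 1, 5); set L[3][0]=3
k=1: U[1][1]=6
  eliminate (2,1): mult=5, new row 2: (0, 0, 1, 4); set L[2][1]=5
  eliminate (3,1): mult=6, new row 3: (0, 0, 1, 0); set L[3][1]=6
k=2: U[2][2]=1
  eliminate (3,2): mult=1, new row 3: (0, 0, 0, 3); set L[3][2]=1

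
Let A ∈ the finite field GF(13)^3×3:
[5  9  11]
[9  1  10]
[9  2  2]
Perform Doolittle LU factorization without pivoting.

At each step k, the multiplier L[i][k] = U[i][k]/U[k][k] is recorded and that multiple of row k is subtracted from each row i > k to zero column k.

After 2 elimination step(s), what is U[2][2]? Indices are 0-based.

Step 1: pivot at (0,0) is 5.
  row1 ← row1 − (7)·row0  ⇒  L[1][0]=7, U row1=(0, 3, 11)
  row2 ← row2 − (7)·row0  ⇒  L[2][0]=7, U row2=(0, 4, 3)
Step 2: pivot at (1,1) is 3.
  row2 ← row2 − (10)·row1  ⇒  L[2][1]=10, U row2=(0, 0, 10)

U[2][2] = 10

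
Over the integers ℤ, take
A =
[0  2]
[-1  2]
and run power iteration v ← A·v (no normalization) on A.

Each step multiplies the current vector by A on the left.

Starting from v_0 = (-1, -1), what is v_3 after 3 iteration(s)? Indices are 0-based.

v_0 = (-1, -1).
v_1 = A·v_0 = (-2, -1).
v_2 = A·v_1 = (-2, 0).
v_3 = A·v_2 = (0, 2).

v_3 = (0, 2)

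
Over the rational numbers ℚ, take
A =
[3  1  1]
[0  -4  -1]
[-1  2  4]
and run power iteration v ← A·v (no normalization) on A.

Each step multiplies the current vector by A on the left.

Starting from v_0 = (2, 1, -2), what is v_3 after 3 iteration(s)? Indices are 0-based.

v_0 = (2, 1, -2).
v_1 = A·v_0 = (5, -2, -8).
v_2 = A·v_1 = (5, 16, -41).
v_3 = A·v_2 = (-10, -23, -137).

v_3 = (-10, -23, -137)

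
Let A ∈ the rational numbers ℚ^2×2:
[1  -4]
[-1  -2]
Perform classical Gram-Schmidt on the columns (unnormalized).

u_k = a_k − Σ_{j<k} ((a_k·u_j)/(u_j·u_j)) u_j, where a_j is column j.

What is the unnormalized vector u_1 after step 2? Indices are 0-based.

Step 1: u_0 = a_0 = (1, -1).
Step 2: u_1 = a_1 − (-1)·u_0 = (-3, -3).

u_1 = (-3, -3)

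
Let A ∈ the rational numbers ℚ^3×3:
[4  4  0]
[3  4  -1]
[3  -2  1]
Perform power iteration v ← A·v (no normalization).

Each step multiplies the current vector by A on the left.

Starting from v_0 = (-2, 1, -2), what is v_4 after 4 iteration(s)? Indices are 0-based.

v_0 = (-2, 1, -2).
v_1 = A·v_0 = (-4, 0, -10).
v_2 = A·v_1 = (-16, -2, -22).
v_3 = A·v_2 = (-72, -34, -66).
v_4 = A·v_3 = (-424, -286, -214).

v_4 = (-424, -286, -214)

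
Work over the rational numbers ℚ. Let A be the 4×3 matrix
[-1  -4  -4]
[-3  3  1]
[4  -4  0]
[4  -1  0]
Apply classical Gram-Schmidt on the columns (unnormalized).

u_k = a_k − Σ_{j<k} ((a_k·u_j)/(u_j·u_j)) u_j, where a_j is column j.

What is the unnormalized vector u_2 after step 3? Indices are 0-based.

u_2 = (-747/1139, 13/67, 72/67, -1245/1139)

Step 1: u_0 = a_0 = (-1, -3, 4, 4).
Step 2: u_1 = a_1 − (-25/42)·u_0 = (-193/42, 17/14, -34/21, 29/21).
Step 3: u_2 = a_2 − (1/42)·u_0 − (823/1139)·u_1 = (-747/1139, 13/67, 72/67, -1245/1139).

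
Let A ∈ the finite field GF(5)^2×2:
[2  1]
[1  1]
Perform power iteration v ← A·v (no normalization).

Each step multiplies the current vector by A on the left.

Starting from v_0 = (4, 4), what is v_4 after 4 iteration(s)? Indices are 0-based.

v_4 = (0, 1)

v_0 = (4, 4).
v_1 = A·v_0 = (2, 3).
v_2 = A·v_1 = (2, 0).
v_3 = A·v_2 = (4, 2).
v_4 = A·v_3 = (0, 1).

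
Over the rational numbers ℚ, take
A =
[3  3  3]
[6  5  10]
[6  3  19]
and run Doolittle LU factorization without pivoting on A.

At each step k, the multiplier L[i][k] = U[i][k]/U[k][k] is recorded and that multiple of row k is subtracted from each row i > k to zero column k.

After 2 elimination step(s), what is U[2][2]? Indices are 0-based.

[col 0] pivot 3
  R1 -= 2*R0 → (0, -1, 4)  (L[1][0] := 2)
  R2 -= 2*R0 → (0, -3, 13)  (L[2][0] := 2)
[col 1] pivot -1
  R2 -= 3*R1 → (0, 0, 1)  (L[2][1] := 3)

U[2][2] = 1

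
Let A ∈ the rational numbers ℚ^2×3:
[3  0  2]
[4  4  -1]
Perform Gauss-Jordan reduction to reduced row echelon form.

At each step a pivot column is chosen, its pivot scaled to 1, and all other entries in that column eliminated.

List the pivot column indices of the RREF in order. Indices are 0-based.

pivot columns: 0, 1

step 1: normalize row 0 (÷3) = (1, 0, 2/3)
  row 1: subtract 4×row0 = (0, 4, -11/3)
step 2: normalize row 1 (÷4) = (0, 1, -11/12)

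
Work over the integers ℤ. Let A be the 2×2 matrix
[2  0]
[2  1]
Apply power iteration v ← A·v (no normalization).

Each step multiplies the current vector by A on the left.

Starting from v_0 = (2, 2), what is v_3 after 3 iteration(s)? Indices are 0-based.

v_0 = (2, 2).
v_1 = A·v_0 = (4, 6).
v_2 = A·v_1 = (8, 14).
v_3 = A·v_2 = (16, 30).

v_3 = (16, 30)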